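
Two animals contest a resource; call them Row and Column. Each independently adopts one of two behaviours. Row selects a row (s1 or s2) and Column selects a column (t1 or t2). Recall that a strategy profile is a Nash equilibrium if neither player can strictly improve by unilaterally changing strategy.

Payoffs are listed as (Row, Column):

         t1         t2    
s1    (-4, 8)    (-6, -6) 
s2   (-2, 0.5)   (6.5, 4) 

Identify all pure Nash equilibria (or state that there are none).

(s1, t1): Row prefers s2 (-2 > -4) — not an equilibrium.
(s1, t2): Row prefers s2 (6.5 > -6); Column prefers t1 (8 > -6) — not an equilibrium.
(s2, t1): Column prefers t2 (4 > 0.5) — not an equilibrium.
(s2, t2): Row gets 6.5 ≥ -6 from s1, and Column gets 4 ≥ 0.5 from t1 — Nash equilibrium.

(s2, t2)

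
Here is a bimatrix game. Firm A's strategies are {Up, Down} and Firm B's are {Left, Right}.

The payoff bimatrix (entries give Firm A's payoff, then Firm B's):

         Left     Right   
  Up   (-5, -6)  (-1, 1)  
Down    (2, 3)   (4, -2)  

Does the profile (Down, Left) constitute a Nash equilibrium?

Yes

At (Down, Left), Firm A earns 2; switching to Up would give -5, so Firm A has no profitable deviation.
Firm B earns 3; switching to Right would give -2, so Firm B has no profitable deviation.
Neither player can gain by a unilateral deviation, so this profile is a Nash equilibrium.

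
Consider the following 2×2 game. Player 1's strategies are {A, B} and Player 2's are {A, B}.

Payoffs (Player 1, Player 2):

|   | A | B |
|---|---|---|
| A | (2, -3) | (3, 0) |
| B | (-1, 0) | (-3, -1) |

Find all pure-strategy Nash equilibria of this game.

(A, B)

(A, A): Player 2 prefers B (0 > -3) — not an equilibrium.
(A, B): Player 1 gets 3 ≥ -3 from B, and Player 2 gets 0 ≥ -3 from A — Nash equilibrium.
(B, A): Player 1 prefers A (2 > -1) — not an equilibrium.
(B, B): Player 1 prefers A (3 > -3); Player 2 prefers A (0 > -1) — not an equilibrium.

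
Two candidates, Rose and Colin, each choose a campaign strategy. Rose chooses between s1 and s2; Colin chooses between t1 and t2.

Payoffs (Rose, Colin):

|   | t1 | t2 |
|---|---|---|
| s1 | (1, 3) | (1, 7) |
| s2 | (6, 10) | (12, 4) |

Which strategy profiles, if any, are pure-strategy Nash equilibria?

(s2, t1)

(s1, t1): Rose prefers s2 (6 > 1); Colin prefers t2 (7 > 3) — not an equilibrium.
(s1, t2): Rose prefers s2 (12 > 1) — not an equilibrium.
(s2, t1): Rose gets 6 ≥ 1 from s1, and Colin gets 10 ≥ 4 from t2 — Nash equilibrium.
(s2, t2): Colin prefers t1 (10 > 4) — not an equilibrium.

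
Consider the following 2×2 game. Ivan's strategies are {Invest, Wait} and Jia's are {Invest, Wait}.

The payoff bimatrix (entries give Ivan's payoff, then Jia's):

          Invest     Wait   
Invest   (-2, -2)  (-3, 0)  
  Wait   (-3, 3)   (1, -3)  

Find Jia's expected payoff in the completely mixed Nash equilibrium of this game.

First find p, the probability Ivan plays Invest, from Jia's indifference between Invest and Wait: −2p + 3(1−p) = −3(1−p), giving p = 3/4.
Since Jia is indifferent in equilibrium, Jia's expected payoff equals the payoff from either column against (3/4, 1/4). Using Invest: −2(3/4) + 3(1/4) = -3/4.

-3/4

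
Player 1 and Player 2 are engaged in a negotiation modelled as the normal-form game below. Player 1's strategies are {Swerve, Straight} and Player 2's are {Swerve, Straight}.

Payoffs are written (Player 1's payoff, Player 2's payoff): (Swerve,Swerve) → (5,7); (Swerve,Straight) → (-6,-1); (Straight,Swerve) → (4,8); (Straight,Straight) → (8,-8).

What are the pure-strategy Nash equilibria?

(Swerve, Swerve)

(Swerve, Swerve): Player 1 gets 5 ≥ 4 from Straight, and Player 2 gets 7 ≥ -1 from Straight — Nash equilibrium.
(Swerve, Straight): Player 1 prefers Straight (8 > -6); Player 2 prefers Swerve (7 > -1) — not an equilibrium.
(Straight, Swerve): Player 1 prefers Swerve (5 > 4) — not an equilibrium.
(Straight, Straight): Player 2 prefers Swerve (8 > -8) — not an equilibrium.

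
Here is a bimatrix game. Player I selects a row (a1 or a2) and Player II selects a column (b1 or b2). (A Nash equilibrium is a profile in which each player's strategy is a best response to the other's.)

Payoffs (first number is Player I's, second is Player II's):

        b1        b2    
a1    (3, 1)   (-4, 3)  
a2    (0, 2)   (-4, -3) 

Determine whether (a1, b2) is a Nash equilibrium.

Yes

At (a1, b2), Player I earns -4; switching to a2 would give -4, so Player I has no profitable deviation.
Player II earns 3; switching to b1 would give 1, so Player II has no profitable deviation.
Neither player can gain by a unilateral deviation, so this profile is a Nash equilibrium.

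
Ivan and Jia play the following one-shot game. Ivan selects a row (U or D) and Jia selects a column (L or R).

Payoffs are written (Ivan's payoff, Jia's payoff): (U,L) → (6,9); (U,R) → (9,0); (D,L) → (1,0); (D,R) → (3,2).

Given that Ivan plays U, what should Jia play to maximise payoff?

L

Against U, Jia earns 9 from L and 0 from R.
So L is the best response.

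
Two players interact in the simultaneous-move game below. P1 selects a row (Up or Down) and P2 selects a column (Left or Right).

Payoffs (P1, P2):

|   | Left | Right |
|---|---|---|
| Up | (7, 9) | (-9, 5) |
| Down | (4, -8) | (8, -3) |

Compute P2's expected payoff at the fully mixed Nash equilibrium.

First find x, the probability P1 plays Up, from P2's indifference between Left and Right: 9x − 8(1−x) = 5x − 3(1−x), giving x = 5/9.
Since P2 is indifferent in equilibrium, P2's expected payoff equals the payoff from either column against (5/9, 4/9). Using Left: 9(5/9) − 8(4/9) = 13/9.

13/9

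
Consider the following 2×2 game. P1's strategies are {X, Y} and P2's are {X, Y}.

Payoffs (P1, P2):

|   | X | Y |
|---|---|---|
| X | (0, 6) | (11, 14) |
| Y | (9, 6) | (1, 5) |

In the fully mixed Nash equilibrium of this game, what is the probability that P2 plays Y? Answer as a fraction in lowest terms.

Let q be the probability that P2 plays X. In a completely mixed equilibrium, P1 must be indifferent between X and Y.
P1's expected payoff from X is 11(1−q); from Y it is 9q + (1−q).
Setting these equal: −11q + 11 = 8q + 1, so q = 10/19.
Therefore P2 plays Y with probability 1 − 10/19 = 9/19.

9/19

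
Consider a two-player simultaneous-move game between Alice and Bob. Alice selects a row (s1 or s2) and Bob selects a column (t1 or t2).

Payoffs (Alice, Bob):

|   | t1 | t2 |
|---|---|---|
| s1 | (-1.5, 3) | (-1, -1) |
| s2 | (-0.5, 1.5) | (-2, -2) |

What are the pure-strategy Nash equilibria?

(s2, t1)

(s1, t1): Alice prefers s2 (-0.5 > -1.5) — not an equilibrium.
(s1, t2): Bob prefers t1 (3 > -1) — not an equilibrium.
(s2, t1): Alice gets -0.5 ≥ -1.5 from s1, and Bob gets 1.5 ≥ -2 from t2 — Nash equilibrium.
(s2, t2): Alice prefers s1 (-1 > -2); Bob prefers t1 (1.5 > -2) — not an equilibrium.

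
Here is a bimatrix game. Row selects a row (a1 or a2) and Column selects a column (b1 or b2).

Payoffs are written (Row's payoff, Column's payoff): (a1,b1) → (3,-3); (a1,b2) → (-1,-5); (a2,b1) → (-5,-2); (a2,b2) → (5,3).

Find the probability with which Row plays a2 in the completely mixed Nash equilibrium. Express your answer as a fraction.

2/7

Let x be the probability that Row plays a1. In a completely mixed equilibrium, Column must be indifferent between b1 and b2.
Column's expected payoff from b1 is −3x − 2(1−x); from b2 it is −5x + 3(1−x).
Setting these equal: −x − 2 = −8x + 3, so x = 5/7.
Therefore Row plays a2 with probability 1 − 5/7 = 2/7.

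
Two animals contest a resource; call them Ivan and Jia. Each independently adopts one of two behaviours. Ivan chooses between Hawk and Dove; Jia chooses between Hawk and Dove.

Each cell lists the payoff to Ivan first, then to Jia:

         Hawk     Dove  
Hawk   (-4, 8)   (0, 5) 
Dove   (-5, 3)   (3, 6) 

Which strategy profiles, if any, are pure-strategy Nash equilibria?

(Hawk, Hawk): Ivan gets -4 ≥ -5 from Dove, and Jia gets 8 ≥ 5 from Dove — Nash equilibrium.
(Hawk, Dove): Ivan prefers Dove (3 > 0); Jia prefers Hawk (8 > 5) — not an equilibrium.
(Dove, Hawk): Ivan prefers Hawk (-4 > -5); Jia prefers Dove (6 > 3) — not an equilibrium.
(Dove, Dove): Ivan gets 3 ≥ 0 from Hawk, and Jia gets 6 ≥ 3 from Hawk — Nash equilibrium.

(Hawk, Hawk) and (Dove, Dove)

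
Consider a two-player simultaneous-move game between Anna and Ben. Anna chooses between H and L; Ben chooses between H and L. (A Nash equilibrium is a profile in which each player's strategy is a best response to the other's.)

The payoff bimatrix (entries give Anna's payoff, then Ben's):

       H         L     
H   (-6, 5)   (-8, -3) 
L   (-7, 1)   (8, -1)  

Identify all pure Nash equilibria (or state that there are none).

(H, H): Anna gets -6 ≥ -7 from L, and Ben gets 5 ≥ -3 from L — Nash equilibrium.
(H, L): Anna prefers L (8 > -8); Ben prefers H (5 > -3) — not an equilibrium.
(L, H): Anna prefers H (-6 > -7) — not an equilibrium.
(L, L): Ben prefers H (1 > -1) — not an equilibrium.

(H, H)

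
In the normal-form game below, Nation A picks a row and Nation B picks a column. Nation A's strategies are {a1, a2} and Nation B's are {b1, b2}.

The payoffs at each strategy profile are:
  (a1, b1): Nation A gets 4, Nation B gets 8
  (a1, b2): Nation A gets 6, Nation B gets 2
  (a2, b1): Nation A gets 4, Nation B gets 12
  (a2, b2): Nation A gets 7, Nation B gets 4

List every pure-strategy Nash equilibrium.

(a1, b1) and (a2, b1)

(a1, b1): Nation A gets 4 ≥ 4 from a2, and Nation B gets 8 ≥ 2 from b2 — Nash equilibrium.
(a1, b2): Nation A prefers a2 (7 > 6); Nation B prefers b1 (8 > 2) — not an equilibrium.
(a2, b1): Nation A gets 4 ≥ 4 from a1, and Nation B gets 12 ≥ 4 from b2 — Nash equilibrium.
(a2, b2): Nation B prefers b1 (12 > 4) — not an equilibrium.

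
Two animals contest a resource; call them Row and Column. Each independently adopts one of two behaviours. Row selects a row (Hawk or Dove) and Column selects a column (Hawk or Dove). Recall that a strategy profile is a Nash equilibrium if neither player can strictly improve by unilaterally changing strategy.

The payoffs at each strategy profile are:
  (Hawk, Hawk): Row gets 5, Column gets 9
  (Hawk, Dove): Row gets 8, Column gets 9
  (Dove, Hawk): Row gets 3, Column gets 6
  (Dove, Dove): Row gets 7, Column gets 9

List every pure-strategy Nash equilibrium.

(Hawk, Hawk) and (Hawk, Dove)

(Hawk, Hawk): Row gets 5 ≥ 3 from Dove, and Column gets 9 ≥ 9 from Dove — Nash equilibrium.
(Hawk, Dove): Row gets 8 ≥ 7 from Dove, and Column gets 9 ≥ 9 from Hawk — Nash equilibrium.
(Dove, Hawk): Row prefers Hawk (5 > 3); Column prefers Dove (9 > 6) — not an equilibrium.
(Dove, Dove): Row prefers Hawk (8 > 7) — not an equilibrium.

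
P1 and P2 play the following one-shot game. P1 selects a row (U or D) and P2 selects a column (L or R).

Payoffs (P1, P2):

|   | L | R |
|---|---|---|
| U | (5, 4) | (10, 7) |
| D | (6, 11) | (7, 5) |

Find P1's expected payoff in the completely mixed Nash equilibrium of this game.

25/4

First find q, the probability P2 plays L, from P1's indifference between U and D: 5q + 10(1−q) = 6q + 7(1−q), giving q = 3/4.
Since P1 is indifferent in equilibrium, P1's expected payoff equals the payoff from either row against (3/4, 1/4). Using U: 5(3/4) + 10(1/4) = 25/4.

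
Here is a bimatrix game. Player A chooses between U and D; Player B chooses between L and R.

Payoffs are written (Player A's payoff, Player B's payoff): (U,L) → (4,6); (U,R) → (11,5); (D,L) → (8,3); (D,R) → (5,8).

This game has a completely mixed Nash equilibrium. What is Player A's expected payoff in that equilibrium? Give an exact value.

First find q, the probability Player B plays L, from Player A's indifference between U and D: 4q + 11(1−q) = 8q + 5(1−q), giving q = 3/5.
Since Player A is indifferent in equilibrium, Player A's expected payoff equals the payoff from either row against (3/5, 2/5). Using U: 4(3/5) + 11(2/5) = 34/5.

34/5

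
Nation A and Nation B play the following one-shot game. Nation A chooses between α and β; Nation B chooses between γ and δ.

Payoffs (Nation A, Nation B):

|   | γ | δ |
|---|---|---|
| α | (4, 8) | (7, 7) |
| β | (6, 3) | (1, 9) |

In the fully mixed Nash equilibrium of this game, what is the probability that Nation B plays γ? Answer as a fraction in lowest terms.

Let y be the probability that Nation B plays γ. In a completely mixed equilibrium, Nation A must be indifferent between α and β.
Nation A's expected payoff from α is 4y + 7(1−y); from β it is 6y + (1−y).
Setting these equal: −3y + 7 = 5y + 1, so y = 3/4.

3/4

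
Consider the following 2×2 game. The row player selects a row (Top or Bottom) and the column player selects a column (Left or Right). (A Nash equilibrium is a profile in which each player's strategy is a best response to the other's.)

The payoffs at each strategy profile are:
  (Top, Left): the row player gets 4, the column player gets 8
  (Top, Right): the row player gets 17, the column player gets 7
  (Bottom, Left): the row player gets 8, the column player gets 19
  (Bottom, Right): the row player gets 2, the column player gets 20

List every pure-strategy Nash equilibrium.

none

(Top, Left): the row player prefers Bottom (8 > 4) — not an equilibrium.
(Top, Right): the column player prefers Left (8 > 7) — not an equilibrium.
(Bottom, Left): the column player prefers Right (20 > 19) — not an equilibrium.
(Bottom, Right): the row player prefers Top (17 > 2) — not an equilibrium.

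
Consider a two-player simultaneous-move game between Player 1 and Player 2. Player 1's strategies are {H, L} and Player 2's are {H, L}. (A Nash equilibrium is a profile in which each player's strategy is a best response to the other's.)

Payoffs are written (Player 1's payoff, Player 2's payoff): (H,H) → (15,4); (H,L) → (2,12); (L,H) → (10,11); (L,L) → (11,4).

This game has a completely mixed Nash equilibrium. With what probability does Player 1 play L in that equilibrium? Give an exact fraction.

Let r be the probability that Player 1 plays H. In a completely mixed equilibrium, Player 2 must be indifferent between H and L.
Player 2's expected payoff from H is 4r + 11(1−r); from L it is 12r + 4(1−r).
Setting these equal: −7r + 11 = 8r + 4, so r = 7/15.
Therefore Player 1 plays L with probability 1 − 7/15 = 8/15.

8/15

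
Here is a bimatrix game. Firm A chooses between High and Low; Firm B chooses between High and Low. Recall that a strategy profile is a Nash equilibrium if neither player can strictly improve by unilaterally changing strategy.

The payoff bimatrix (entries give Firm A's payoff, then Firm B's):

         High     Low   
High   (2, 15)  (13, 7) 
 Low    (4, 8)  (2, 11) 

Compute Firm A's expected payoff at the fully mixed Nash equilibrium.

First find q, the probability Firm B plays High, from Firm A's indifference between High and Low: 2q + 13(1−q) = 4q + 2(1−q), giving q = 11/13.
Since Firm A is indifferent in equilibrium, Firm A's expected payoff equals the payoff from either row against (11/13, 2/13). Using High: 2(11/13) + 13(2/13) = 48/13.

48/13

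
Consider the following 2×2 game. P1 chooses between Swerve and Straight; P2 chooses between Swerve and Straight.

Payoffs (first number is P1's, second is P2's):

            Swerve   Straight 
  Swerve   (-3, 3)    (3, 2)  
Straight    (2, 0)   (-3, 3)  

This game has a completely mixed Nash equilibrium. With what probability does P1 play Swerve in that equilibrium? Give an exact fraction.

3/4

Let p be the probability that P1 plays Swerve. In a completely mixed equilibrium, P2 must be indifferent between Swerve and Straight.
P2's expected payoff from Swerve is 3p; from Straight it is 2p + 3(1−p).
Setting these equal: 3p = −p + 3, so p = 3/4.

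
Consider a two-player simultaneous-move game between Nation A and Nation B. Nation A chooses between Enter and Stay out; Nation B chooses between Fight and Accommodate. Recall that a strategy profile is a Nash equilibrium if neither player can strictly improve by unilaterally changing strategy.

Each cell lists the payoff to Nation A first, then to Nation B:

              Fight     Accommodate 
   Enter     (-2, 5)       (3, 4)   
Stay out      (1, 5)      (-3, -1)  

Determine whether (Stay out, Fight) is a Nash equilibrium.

At (Stay out, Fight), Nation A earns 1; switching to Enter would give -2, so Nation A has no profitable deviation.
Nation B earns 5; switching to Accommodate would give -1, so Nation B has no profitable deviation.
Neither player can gain by a unilateral deviation, so this profile is a Nash equilibrium.

Yes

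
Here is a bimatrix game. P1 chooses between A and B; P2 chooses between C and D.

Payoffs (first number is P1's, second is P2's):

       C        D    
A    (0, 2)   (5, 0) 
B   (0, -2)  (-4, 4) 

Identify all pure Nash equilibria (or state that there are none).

(A, C): P1 gets 0 ≥ 0 from B, and P2 gets 2 ≥ 0 from D — Nash equilibrium.
(A, D): P2 prefers C (2 > 0) — not an equilibrium.
(B, C): P2 prefers D (4 > -2) — not an equilibrium.
(B, D): P1 prefers A (5 > -4) — not an equilibrium.

(A, C)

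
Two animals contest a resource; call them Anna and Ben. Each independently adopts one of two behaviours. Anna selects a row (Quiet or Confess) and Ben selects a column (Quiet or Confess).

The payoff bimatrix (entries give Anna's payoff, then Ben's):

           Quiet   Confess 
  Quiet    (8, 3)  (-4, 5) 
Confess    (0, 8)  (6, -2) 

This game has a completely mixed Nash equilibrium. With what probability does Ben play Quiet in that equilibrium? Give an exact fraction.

5/9

Let c be the probability that Ben plays Quiet. In a completely mixed equilibrium, Anna must be indifferent between Quiet and Confess.
Anna's expected payoff from Quiet is 8c − 4(1−c); from Confess it is 6(1−c).
Setting these equal: 12c − 4 = −6c + 6, so c = 5/9.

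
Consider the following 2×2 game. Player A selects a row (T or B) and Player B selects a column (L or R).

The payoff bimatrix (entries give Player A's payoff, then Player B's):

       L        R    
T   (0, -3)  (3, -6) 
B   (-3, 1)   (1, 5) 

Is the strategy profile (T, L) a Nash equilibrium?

At (T, L), Player A earns 0; switching to B would give -3, so Player A has no profitable deviation.
Player B earns -3; switching to R would give -6, so Player B has no profitable deviation.
Neither player can gain by a unilateral deviation, so this profile is a Nash equilibrium.

Yes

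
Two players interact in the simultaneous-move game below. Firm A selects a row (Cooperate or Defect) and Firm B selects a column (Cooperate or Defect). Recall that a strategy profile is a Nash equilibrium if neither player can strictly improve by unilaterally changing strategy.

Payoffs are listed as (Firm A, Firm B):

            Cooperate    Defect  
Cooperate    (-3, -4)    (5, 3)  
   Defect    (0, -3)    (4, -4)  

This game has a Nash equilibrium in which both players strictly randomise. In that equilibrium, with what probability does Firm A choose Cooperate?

Let x be the probability that Firm A plays Cooperate. In a completely mixed equilibrium, Firm B must be indifferent between Cooperate and Defect.
Firm B's expected payoff from Cooperate is −4x − 3(1−x); from Defect it is 3x − 4(1−x).
Setting these equal: −x − 3 = 7x − 4, so x = 1/8.

1/8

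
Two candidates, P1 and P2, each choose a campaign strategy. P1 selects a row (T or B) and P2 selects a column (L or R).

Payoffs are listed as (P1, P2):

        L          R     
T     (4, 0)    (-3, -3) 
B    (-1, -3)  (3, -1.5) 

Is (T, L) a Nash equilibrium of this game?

Yes

At (T, L), P1 earns 4; switching to B would give -1, so P1 has no profitable deviation.
P2 earns 0; switching to R would give -3, so P2 has no profitable deviation.
Neither player can gain by a unilateral deviation, so this profile is a Nash equilibrium.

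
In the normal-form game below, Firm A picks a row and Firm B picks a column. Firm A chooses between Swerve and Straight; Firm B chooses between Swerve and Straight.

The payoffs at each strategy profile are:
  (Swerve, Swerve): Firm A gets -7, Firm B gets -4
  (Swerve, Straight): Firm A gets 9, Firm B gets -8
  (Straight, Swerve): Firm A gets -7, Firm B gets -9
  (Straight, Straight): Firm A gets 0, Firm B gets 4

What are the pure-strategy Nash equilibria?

(Swerve, Swerve): Firm A gets -7 ≥ -7 from Straight, and Firm B gets -4 ≥ -8 from Straight — Nash equilibrium.
(Swerve, Straight): Firm B prefers Swerve (-4 > -8) — not an equilibrium.
(Straight, Swerve): Firm B prefers Straight (4 > -9) — not an equilibrium.
(Straight, Straight): Firm A prefers Swerve (9 > 0) — not an equilibrium.

(Swerve, Swerve)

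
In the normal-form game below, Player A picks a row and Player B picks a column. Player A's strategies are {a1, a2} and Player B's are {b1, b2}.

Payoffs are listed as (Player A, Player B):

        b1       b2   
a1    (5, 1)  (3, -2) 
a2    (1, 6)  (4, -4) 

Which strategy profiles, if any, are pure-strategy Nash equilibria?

(a1, b1)

(a1, b1): Player A gets 5 ≥ 1 from a2, and Player B gets 1 ≥ -2 from b2 — Nash equilibrium.
(a1, b2): Player A prefers a2 (4 > 3); Player B prefers b1 (1 > -2) — not an equilibrium.
(a2, b1): Player A prefers a1 (5 > 1) — not an equilibrium.
(a2, b2): Player B prefers b1 (6 > -4) — not an equilibrium.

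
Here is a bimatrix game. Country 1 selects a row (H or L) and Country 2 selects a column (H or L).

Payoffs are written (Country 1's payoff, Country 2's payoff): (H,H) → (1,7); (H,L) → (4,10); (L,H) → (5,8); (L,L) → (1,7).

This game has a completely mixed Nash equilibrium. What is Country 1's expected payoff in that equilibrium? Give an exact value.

19/7

First find q, the probability Country 2 plays H, from Country 1's indifference between H and L: q + 4(1−q) = 5q + (1−q), giving q = 3/7.
Since Country 1 is indifferent in equilibrium, Country 1's expected payoff equals the payoff from either row against (3/7, 4/7). Using H: (3/7) + 4(4/7) = 19/7.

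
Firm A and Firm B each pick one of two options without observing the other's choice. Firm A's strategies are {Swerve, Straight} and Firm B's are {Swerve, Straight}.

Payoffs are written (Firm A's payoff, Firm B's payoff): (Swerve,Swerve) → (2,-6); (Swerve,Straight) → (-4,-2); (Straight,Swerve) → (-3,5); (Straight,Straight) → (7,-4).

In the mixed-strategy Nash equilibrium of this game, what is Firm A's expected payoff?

First find q, the probability Firm B plays Swerve, from Firm A's indifference between Swerve and Straight: 2q − 4(1−q) = −3q + 7(1−q), giving q = 11/16.
Since Firm A is indifferent in equilibrium, Firm A's expected payoff equals the payoff from either row against (11/16, 5/16). Using Swerve: 2(11/16) − 4(5/16) = 1/8.

1/8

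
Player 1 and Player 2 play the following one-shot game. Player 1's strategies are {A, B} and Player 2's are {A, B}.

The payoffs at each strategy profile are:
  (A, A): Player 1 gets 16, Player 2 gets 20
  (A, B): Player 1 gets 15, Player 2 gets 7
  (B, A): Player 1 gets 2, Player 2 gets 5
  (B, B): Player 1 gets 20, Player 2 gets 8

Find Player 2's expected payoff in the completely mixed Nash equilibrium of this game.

First find x, the probability Player 1 plays A, from Player 2's indifference between A and B: 20x + 5(1−x) = 7x + 8(1−x), giving x = 3/16.
Since Player 2 is indifferent in equilibrium, Player 2's expected payoff equals the payoff from either column against (3/16, 13/16). Using A: 20(3/16) + 5(13/16) = 125/16.

125/16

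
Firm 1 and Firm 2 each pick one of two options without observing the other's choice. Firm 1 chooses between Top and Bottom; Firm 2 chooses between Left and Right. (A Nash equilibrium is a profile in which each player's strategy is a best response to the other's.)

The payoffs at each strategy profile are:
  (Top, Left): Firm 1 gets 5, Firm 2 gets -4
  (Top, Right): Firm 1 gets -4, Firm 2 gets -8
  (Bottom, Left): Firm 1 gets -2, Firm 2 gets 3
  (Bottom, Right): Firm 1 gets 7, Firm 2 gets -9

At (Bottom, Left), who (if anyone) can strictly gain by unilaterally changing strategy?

Firm 1

Firm 1 at (Bottom, Left) earns -2; deviating to Top yields 5 — a strict improvement.
Firm 2 earns 3; deviating to Right yields -9 — not better.
Only Firm 1 has a strictly profitable deviation.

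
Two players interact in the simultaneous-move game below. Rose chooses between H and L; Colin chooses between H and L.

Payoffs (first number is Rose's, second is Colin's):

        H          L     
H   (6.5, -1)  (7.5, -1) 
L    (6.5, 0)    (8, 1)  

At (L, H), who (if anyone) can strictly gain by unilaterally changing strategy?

Colin

Rose at (L, H) earns 6.5; deviating to H yields 6.5 — not better.
Colin earns 0; deviating to L yields 1 — a strict improvement.
Only Colin has a strictly profitable deviation.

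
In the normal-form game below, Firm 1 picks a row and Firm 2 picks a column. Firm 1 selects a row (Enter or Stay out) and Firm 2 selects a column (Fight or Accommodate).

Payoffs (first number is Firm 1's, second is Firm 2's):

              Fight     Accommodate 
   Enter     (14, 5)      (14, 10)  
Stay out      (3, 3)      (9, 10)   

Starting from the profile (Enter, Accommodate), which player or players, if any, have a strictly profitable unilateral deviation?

Neither

Firm 1 at (Enter, Accommodate) earns 14; deviating to Stay out yields 9 — not better.
Firm 2 earns 10; deviating to Fight yields 5 — not better.
Neither player can strictly improve; the profile is a Nash equilibrium.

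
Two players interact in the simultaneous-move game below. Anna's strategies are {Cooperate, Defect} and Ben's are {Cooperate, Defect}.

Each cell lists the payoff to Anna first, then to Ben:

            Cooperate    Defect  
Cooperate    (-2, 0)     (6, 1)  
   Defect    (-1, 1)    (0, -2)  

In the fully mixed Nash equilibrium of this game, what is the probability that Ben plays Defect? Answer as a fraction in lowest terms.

Let c be the probability that Ben plays Cooperate. In a completely mixed equilibrium, Anna must be indifferent between Cooperate and Defect.
Anna's expected payoff from Cooperate is −2c + 6(1−c); from Defect it is −c.
Setting these equal: −8c + 6 = −c, so c = 6/7.
Therefore Ben plays Defect with probability 1 − 6/7 = 1/7.

1/7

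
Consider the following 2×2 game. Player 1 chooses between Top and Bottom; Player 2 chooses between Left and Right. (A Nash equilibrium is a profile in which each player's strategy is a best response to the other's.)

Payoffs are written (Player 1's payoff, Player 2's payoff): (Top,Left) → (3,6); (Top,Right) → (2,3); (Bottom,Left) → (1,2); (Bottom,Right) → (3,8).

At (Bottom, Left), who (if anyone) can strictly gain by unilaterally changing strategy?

Both

Player 1 at (Bottom, Left) earns 1; deviating to Top yields 3 — a strict improvement.
Player 2 earns 2; deviating to Right yields 8 — a strict improvement.
Both Player 1 and Player 2 have strictly profitable deviations.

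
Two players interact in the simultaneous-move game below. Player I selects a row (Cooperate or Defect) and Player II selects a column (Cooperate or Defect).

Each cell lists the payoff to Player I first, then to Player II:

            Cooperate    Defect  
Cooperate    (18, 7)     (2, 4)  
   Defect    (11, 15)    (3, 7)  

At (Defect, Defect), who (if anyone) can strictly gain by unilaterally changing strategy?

Player II

Player I at (Defect, Defect) earns 3; deviating to Cooperate yields 2 — not better.
Player II earns 7; deviating to Cooperate yields 15 — a strict improvement.
Only Player II has a strictly profitable deviation.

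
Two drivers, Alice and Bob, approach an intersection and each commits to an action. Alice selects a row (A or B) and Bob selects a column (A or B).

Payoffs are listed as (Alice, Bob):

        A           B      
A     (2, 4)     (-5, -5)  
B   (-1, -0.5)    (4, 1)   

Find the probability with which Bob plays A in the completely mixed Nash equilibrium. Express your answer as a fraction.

Let y be the probability that Bob plays A. In a completely mixed equilibrium, Alice must be indifferent between A and B.
Alice's expected payoff from A is 2y − 5(1−y); from B it is −y + 4(1−y).
Setting these equal: 7y − 5 = −5y + 4, so y = 3/4.

3/4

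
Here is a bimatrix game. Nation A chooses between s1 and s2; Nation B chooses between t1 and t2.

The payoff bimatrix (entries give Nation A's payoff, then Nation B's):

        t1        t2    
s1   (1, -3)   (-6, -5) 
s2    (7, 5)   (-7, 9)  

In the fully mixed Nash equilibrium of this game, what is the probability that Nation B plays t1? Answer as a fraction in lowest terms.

Let y be the probability that Nation B plays t1. In a completely mixed equilibrium, Nation A must be indifferent between s1 and s2.
Nation A's expected payoff from s1 is y − 6(1−y); from s2 it is 7y − 7(1−y).
Setting these equal: 7y − 6 = 14y − 7, so y = 1/7.

1/7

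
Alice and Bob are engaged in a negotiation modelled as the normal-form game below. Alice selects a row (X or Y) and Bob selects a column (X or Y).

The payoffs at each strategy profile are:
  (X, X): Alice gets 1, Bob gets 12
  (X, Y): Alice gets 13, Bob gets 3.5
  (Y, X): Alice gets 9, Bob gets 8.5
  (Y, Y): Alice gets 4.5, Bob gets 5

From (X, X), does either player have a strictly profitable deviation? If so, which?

Alice

Alice at (X, X) earns 1; deviating to Y yields 9 — a strict improvement.
Bob earns 12; deviating to Y yields 3.5 — not better.
Only Alice has a strictly profitable deviation.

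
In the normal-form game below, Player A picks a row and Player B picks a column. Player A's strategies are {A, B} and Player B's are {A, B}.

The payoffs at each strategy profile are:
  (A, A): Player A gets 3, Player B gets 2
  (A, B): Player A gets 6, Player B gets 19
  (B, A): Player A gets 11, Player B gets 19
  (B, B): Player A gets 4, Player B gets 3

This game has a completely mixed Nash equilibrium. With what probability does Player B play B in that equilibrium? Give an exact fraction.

Let q be the probability that Player B plays A. In a completely mixed equilibrium, Player A must be indifferent between A and B.
Player A's expected payoff from A is 3q + 6(1−q); from B it is 11q + 4(1−q).
Setting these equal: −3q + 6 = 7q + 4, so q = 1/5.
Therefore Player B plays B with probability 1 − 1/5 = 4/5.

4/5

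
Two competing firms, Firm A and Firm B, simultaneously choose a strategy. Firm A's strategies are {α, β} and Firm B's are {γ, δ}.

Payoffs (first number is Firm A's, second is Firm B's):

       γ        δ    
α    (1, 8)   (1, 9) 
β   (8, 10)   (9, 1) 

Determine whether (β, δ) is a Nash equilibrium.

No

At (β, δ), Firm A earns 9; switching to α would give 1, so Firm A has no profitable deviation.
Firm B earns 1; switching to γ would give 10, so Firm B would deviate.
Since at least one player can profitably deviate, this is not a Nash equilibrium.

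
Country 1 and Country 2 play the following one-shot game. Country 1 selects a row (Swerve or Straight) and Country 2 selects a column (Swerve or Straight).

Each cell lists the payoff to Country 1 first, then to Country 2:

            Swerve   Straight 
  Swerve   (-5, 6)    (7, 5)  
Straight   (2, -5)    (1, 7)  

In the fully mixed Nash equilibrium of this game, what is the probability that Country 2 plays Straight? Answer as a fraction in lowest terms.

7/13

Let y be the probability that Country 2 plays Swerve. In a completely mixed equilibrium, Country 1 must be indifferent between Swerve and Straight.
Country 1's expected payoff from Swerve is −5y + 7(1−y); from Straight it is 2y + (1−y).
Setting these equal: −12y + 7 = y + 1, so y = 6/13.
Therefore Country 2 plays Straight with probability 1 − 6/13 = 7/13.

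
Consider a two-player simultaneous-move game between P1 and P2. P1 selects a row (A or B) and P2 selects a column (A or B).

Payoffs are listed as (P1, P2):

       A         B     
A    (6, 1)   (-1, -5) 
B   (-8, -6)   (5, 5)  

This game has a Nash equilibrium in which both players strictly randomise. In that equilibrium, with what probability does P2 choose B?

7/10

Let q be the probability that P2 plays A. In a completely mixed equilibrium, P1 must be indifferent between A and B.
P1's expected payoff from A is 6q − (1−q); from B it is −8q + 5(1−q).
Setting these equal: 7q − 1 = −13q + 5, so q = 3/10.
Therefore P2 plays B with probability 1 − 3/10 = 7/10.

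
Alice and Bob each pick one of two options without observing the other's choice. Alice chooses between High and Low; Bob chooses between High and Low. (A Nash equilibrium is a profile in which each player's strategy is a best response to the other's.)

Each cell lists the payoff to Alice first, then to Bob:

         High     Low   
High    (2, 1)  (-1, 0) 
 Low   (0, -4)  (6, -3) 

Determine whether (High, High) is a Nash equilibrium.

Yes

At (High, High), Alice earns 2; switching to Low would give 0, so Alice has no profitable deviation.
Bob earns 1; switching to Low would give 0, so Bob has no profitable deviation.
Neither player can gain by a unilateral deviation, so this profile is a Nash equilibrium.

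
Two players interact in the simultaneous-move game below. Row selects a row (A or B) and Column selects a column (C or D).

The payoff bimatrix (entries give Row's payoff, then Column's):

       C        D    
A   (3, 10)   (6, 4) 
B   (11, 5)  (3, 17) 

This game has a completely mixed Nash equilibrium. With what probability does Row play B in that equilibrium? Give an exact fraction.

Let p be the probability that Row plays A. In a completely mixed equilibrium, Column must be indifferent between C and D.
Column's expected payoff from C is 10p + 5(1−p); from D it is 4p + 17(1−p).
Setting these equal: 5p + 5 = −13p + 17, so p = 2/3.
Therefore Row plays B with probability 1 − 2/3 = 1/3.

1/3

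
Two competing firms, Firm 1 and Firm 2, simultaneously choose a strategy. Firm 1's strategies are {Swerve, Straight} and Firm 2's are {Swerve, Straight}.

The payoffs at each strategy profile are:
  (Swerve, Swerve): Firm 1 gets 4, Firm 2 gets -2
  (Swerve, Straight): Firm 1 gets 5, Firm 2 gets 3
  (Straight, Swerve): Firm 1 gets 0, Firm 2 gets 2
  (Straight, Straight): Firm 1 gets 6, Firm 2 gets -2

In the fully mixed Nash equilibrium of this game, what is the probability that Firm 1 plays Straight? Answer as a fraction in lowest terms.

Let p be the probability that Firm 1 plays Swerve. In a completely mixed equilibrium, Firm 2 must be indifferent between Swerve and Straight.
Firm 2's expected payoff from Swerve is −2p + 2(1−p); from Straight it is 3p − 2(1−p).
Setting these equal: −4p + 2 = 5p − 2, so p = 4/9.
Therefore Firm 1 plays Straight with probability 1 − 4/9 = 5/9.

5/9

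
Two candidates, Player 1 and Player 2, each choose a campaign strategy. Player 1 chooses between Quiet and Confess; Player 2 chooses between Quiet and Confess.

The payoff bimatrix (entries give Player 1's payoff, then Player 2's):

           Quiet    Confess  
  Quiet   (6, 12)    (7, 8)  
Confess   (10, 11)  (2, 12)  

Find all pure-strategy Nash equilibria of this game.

(Quiet, Quiet): Player 1 prefers Confess (10 > 6) — not an equilibrium.
(Quiet, Confess): Player 2 prefers Quiet (12 > 8) — not an equilibrium.
(Confess, Quiet): Player 2 prefers Confess (12 > 11) — not an equilibrium.
(Confess, Confess): Player 1 prefers Quiet (7 > 2) — not an equilibrium.

none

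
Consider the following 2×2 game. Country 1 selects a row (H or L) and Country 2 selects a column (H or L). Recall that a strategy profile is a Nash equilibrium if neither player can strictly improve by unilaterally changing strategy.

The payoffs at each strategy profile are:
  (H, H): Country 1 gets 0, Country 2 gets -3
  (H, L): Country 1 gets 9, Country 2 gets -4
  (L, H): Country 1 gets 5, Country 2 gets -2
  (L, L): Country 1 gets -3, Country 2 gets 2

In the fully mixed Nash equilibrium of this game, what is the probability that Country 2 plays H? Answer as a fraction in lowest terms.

12/17

Let y be the probability that Country 2 plays H. In a completely mixed equilibrium, Country 1 must be indifferent between H and L.
Country 1's expected payoff from H is 9(1−y); from L it is 5y − 3(1−y).
Setting these equal: −9y + 9 = 8y − 3, so y = 12/17.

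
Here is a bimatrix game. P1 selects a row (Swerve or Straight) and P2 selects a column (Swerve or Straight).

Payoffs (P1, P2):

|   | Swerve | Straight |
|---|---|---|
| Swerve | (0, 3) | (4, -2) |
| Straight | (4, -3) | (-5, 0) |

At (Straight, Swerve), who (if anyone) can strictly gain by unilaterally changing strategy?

P1 at (Straight, Swerve) earns 4; deviating to Swerve yields 0 — not better.
P2 earns -3; deviating to Straight yields 0 — a strict improvement.
Only P2 has a strictly profitable deviation.

P2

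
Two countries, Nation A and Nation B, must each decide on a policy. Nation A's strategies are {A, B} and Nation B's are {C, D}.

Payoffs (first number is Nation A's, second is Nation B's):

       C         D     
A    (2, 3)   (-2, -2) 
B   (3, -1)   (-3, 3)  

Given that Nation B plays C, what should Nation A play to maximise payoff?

Against C, Nation A earns 2 from A and 3 from B.
So B is the best response.

B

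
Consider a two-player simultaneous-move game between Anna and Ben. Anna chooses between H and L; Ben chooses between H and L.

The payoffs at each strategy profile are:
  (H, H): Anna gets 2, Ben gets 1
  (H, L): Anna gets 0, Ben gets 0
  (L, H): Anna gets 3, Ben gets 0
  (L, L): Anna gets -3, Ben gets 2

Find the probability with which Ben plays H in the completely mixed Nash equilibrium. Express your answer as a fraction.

3/4

Let q be the probability that Ben plays H. In a completely mixed equilibrium, Anna must be indifferent between H and L.
Anna's expected payoff from H is 2q; from L it is 3q − 3(1−q).
Setting these equal: 2q = 6q − 3, so q = 3/4.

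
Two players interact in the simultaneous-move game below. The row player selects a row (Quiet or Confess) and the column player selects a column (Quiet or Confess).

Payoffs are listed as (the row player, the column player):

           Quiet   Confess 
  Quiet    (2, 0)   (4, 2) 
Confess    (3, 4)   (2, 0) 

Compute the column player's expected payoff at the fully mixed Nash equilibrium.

First find p, the probability the row player plays Quiet, from the column player's indifference between Quiet and Confess: 4(1−p) = 2p, giving p = 2/3.
Since the column player is indifferent in equilibrium, the column player's expected payoff equals the payoff from either column against (2/3, 1/3). Using Quiet: 4(1/3) = 4/3.

4/3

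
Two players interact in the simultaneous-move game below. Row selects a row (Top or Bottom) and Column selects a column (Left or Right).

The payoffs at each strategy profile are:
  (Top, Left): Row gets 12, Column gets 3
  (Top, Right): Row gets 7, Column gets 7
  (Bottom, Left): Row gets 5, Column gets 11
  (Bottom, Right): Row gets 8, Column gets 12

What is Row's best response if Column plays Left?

Top

Against Left, Row earns 12 from Top and 5 from Bottom.
So Top is the best response.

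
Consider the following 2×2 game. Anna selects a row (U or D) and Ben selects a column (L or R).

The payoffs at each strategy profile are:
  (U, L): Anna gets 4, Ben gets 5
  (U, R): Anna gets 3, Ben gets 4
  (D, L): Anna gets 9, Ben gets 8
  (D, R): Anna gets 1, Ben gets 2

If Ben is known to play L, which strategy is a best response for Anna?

D

Against L, Anna earns 4 from U and 9 from D.
So D is the best response.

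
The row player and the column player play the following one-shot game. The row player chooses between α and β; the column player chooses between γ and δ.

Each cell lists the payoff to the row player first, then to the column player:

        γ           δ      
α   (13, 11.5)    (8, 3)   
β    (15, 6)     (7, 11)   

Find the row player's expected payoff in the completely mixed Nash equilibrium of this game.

29/3

First find y, the probability the column player plays γ, from the row player's indifference between α and β: 13y + 8(1−y) = 15y + 7(1−y), giving y = 1/3.
Since the row player is indifferent in equilibrium, the row player's expected payoff equals the payoff from either row against (1/3, 2/3). Using α: 13(1/3) + 8(2/3) = 29/3.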